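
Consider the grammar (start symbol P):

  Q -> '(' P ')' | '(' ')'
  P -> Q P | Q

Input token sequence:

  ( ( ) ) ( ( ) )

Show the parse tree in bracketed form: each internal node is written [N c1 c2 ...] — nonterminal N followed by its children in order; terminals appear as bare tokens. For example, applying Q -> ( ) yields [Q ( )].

[P [Q ( [P [Q ( )]] )] [P [Q ( [P [Q ( )]] )]]]

P
Q P
( P ) P
( Q ) P
( ( ) ) P
( ( ) ) Q
( ( ) ) ( P )
( ( ) ) ( Q )
( ( ) ) ( ( ) )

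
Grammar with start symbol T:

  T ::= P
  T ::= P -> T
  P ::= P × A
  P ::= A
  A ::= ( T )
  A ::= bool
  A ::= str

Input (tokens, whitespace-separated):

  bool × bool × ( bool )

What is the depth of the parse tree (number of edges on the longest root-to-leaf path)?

6

[T [P [P [P [A bool]] × [A bool]] × [A ( [T [P [A bool]]] )]]]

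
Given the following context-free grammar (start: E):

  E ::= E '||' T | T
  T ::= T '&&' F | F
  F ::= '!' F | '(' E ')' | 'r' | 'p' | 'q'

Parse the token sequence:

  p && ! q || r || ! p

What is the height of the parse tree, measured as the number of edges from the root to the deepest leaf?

[E [E [E [T [T [F p]] && [F ! [F q]]]] || [T [F r]]] || [T [F ! [F p]]]]

6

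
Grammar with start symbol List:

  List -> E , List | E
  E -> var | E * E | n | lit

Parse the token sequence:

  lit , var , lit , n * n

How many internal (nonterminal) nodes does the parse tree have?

10

[List [E lit] , [List [E var] , [List [E lit] , [List [E [E n] * [E n]]]]]]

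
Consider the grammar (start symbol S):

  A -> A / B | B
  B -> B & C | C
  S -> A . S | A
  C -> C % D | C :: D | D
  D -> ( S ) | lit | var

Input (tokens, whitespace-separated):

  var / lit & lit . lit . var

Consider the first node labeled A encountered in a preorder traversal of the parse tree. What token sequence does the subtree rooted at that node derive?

[S [A [A [B [C [D var]]]] / [B [B [C [D lit]]] & [C [D lit]]]] . [S [A [B [C [D lit]]]] . [S [A [B [C [D var]]]]]]]

var / lit & lit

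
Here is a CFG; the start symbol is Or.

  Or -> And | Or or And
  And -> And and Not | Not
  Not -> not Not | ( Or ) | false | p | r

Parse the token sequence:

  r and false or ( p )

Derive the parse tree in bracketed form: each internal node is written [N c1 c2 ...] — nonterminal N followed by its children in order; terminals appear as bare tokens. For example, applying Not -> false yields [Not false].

Or
Or or And
And or And
And and Not or And
Not and Not or And
r and Not or And
r and false or And
r and false or Not
r and false or ( Or )
r and false or ( And )
r and false or ( Not )
r and false or ( p )

[Or [Or [And [And [Not r]] and [Not false]]] or [And [Not ( [Or [And [Not p]]] )]]]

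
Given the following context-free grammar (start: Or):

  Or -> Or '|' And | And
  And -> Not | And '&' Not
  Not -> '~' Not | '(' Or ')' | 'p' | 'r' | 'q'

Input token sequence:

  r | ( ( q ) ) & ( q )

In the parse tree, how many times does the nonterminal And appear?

[Or [Or [And [Not r]]] | [And [And [Not ( [Or [And [Not ( [Or [And [Not q]]] )]]] )]] & [Not ( [Or [And [Not q]]] )]]]

6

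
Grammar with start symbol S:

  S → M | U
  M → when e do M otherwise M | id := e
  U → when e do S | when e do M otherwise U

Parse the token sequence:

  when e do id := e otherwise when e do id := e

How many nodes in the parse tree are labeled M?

[S [U when e do [M id := e] otherwise [U when e do [S [M id := e]]]]]

2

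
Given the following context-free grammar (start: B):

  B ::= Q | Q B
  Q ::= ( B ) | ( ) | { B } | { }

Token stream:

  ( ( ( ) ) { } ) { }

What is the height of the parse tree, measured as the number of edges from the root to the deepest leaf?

6

[B [Q ( [B [Q ( [B [Q ( )]] )] [B [Q { }]]] )] [B [Q { }]]]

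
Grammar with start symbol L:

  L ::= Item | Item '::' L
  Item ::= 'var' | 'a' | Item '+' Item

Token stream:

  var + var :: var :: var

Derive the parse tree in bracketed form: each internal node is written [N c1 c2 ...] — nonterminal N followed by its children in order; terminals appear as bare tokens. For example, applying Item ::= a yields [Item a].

L
Item :: L
Item + Item :: L
var + Item :: L
var + var :: L
var + var :: Item :: L
var + var :: var :: L
var + var :: var :: Item
var + var :: var :: var

[L [Item [Item var] + [Item var]] :: [L [Item var] :: [L [Item var]]]]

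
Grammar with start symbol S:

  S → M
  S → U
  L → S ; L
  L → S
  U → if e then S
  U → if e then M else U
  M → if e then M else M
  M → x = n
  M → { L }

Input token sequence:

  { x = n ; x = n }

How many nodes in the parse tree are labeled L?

[S [M { [L [S [M x = n]] ; [L [S [M x = n]]]] }]]

2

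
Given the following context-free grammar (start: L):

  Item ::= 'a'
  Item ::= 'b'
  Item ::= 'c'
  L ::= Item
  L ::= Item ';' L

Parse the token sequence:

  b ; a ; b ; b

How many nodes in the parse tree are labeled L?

4

[L [Item b] ; [L [Item a] ; [L [Item b] ; [L [Item b]]]]]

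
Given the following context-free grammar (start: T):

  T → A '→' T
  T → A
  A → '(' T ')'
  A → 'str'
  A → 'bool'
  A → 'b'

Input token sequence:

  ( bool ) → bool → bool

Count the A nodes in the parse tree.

[T [A ( [T [A bool]] )] → [T [A bool] → [T [A bool]]]]

4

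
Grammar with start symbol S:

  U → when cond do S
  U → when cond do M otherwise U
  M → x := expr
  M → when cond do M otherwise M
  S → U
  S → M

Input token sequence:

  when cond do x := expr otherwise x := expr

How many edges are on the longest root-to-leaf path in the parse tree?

[S [M when cond do [M x := expr] otherwise [M x := expr]]]

3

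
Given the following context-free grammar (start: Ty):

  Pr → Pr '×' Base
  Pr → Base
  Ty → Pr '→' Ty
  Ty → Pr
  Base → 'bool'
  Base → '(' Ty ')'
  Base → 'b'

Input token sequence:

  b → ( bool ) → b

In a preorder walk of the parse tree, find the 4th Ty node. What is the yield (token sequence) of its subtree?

b

[Ty [Pr [Base b]] → [Ty [Pr [Base ( [Ty [Pr [Base bool]]] )]] → [Ty [Pr [Base b]]]]]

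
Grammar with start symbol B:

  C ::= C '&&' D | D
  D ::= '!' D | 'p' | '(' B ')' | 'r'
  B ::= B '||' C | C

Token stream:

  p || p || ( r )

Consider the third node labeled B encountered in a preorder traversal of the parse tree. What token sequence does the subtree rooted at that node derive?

p

[B [B [B [C [D p]]] || [C [D p]]] || [C [D ( [B [C [D r]]] )]]]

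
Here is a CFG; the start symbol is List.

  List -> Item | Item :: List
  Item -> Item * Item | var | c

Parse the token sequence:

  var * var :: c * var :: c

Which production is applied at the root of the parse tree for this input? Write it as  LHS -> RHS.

[List [Item [Item var] * [Item var]] :: [List [Item [Item c] * [Item var]] :: [List [Item c]]]]

List -> Item :: List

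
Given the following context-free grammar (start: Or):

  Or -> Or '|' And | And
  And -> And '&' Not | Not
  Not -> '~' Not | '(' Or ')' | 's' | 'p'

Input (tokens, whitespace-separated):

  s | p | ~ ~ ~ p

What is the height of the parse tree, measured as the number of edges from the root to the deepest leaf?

[Or [Or [Or [And [Not s]]] | [And [Not p]]] | [And [Not ~ [Not ~ [Not ~ [Not p]]]]]]

6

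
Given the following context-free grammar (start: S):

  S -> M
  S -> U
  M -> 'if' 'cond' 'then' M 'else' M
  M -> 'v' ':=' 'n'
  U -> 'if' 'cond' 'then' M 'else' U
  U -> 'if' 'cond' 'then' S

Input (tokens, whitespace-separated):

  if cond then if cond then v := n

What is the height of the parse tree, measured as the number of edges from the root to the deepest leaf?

[S [U if cond then [S [U if cond then [S [M v := n]]]]]]

6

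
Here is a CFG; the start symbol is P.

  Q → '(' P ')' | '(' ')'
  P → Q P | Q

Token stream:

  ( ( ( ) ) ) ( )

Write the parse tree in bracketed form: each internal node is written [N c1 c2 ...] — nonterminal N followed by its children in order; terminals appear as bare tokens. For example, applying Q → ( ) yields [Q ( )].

P
Q P
( P ) P
( Q ) P
( ( P ) ) P
( ( Q ) ) P
( ( ( ) ) ) P
( ( ( ) ) ) Q
( ( ( ) ) ) ( )

[P [Q ( [P [Q ( [P [Q ( )]] )]] )] [P [Q ( )]]]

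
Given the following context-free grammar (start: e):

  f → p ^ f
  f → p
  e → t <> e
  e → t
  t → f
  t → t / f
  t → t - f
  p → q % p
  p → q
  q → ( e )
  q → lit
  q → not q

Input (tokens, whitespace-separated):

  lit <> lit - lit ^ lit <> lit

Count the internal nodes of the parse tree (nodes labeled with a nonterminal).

[e [t [f [p [q lit]]]] <> [e [t [t [f [p [q lit]]]] - [f [p [q lit]] ^ [f [p [q lit]]]]] <> [e [t [f [p [q lit]]]]]]]

22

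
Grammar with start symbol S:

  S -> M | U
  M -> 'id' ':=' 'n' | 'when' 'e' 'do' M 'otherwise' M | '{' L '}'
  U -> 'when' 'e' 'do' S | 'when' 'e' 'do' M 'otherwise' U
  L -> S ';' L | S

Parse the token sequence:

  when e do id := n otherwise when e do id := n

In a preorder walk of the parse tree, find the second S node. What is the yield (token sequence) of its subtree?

id := n

[S [U when e do [M id := n] otherwise [U when e do [S [M id := n]]]]]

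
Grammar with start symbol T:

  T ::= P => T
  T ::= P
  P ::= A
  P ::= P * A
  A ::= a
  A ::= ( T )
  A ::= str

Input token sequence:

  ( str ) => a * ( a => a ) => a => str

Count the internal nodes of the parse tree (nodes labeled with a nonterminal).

23

[T [P [A ( [T [P [A str]]] )]] => [T [P [P [A a]] * [A ( [T [P [A a]] => [T [P [A a]]]] )]] => [T [P [A a]] => [T [P [A str]]]]]]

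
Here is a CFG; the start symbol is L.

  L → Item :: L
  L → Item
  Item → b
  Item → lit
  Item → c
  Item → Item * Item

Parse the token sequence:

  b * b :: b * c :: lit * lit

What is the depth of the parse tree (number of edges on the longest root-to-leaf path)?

5

[L [Item [Item b] * [Item b]] :: [L [Item [Item b] * [Item c]] :: [L [Item [Item lit] * [Item lit]]]]]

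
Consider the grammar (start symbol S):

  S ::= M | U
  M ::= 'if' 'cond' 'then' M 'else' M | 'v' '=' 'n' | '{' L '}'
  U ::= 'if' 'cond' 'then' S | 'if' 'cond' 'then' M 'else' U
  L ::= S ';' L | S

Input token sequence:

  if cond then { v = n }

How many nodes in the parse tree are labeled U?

[S [U if cond then [S [M { [L [S [M v = n]]] }]]]]

1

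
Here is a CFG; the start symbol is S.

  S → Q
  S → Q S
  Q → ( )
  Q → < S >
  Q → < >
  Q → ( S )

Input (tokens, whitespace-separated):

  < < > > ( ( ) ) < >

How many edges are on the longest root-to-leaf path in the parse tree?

5

[S [Q < [S [Q < >]] >] [S [Q ( [S [Q ( )]] )] [S [Q < >]]]]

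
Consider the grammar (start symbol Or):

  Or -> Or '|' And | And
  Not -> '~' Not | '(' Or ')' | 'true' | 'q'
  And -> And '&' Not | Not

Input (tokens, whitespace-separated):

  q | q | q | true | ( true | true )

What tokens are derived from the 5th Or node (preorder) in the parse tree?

[Or [Or [Or [Or [Or [And [Not q]]] | [And [Not q]]] | [And [Not q]]] | [And [Not true]]] | [And [Not ( [Or [Or [And [Not true]]] | [And [Not true]]] )]]]

q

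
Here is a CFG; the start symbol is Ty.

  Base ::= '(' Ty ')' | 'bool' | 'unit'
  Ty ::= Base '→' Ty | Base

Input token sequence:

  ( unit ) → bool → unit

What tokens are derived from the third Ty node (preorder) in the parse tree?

bool → unit

[Ty [Base ( [Ty [Base unit]] )] → [Ty [Base bool] → [Ty [Base unit]]]]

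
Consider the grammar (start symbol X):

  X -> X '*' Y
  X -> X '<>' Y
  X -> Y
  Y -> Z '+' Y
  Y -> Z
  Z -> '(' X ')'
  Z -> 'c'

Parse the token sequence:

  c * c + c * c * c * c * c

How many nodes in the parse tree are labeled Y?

[X [X [X [X [X [X [Y [Z c]]] * [Y [Z c] + [Y [Z c]]]] * [Y [Z c]]] * [Y [Z c]]] * [Y [Z c]]] * [Y [Z c]]]

7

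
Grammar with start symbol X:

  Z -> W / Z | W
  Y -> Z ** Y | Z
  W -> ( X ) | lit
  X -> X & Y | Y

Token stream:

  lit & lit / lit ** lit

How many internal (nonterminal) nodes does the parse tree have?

[X [X [Y [Z [W lit]]]] & [Y [Z [W lit] / [Z [W lit]]] ** [Y [Z [W lit]]]]]

13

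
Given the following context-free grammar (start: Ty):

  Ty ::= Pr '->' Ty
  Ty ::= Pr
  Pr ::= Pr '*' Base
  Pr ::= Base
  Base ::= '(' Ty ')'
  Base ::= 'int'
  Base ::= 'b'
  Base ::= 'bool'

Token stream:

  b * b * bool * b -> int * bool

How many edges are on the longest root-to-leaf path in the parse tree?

6

[Ty [Pr [Pr [Pr [Pr [Base b]] * [Base b]] * [Base bool]] * [Base b]] -> [Ty [Pr [Pr [Base int]] * [Base bool]]]]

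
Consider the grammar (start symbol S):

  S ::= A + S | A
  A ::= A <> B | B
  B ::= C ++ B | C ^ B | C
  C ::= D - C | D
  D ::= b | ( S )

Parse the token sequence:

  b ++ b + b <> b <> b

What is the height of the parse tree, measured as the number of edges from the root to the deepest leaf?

8

[S [A [B [C [D b]] ++ [B [C [D b]]]]] + [S [A [A [A [B [C [D b]]]] <> [B [C [D b]]]] <> [B [C [D b]]]]]]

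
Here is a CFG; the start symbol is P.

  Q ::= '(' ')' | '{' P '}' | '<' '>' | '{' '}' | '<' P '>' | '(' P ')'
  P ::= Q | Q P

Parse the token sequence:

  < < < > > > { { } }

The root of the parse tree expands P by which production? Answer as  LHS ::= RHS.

[P [Q < [P [Q < [P [Q < >]] >]] >] [P [Q { [P [Q { }]] }]]]

P ::= Q P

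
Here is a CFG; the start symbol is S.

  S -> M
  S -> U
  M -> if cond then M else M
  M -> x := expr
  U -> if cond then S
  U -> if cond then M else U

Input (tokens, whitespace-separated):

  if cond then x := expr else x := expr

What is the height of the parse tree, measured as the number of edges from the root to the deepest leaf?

[S [M if cond then [M x := expr] else [M x := expr]]]

3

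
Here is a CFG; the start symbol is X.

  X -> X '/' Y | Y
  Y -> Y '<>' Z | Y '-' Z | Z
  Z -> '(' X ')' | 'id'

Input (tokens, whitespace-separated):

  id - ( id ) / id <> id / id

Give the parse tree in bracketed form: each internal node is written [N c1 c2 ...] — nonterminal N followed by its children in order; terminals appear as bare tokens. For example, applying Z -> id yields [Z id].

X
X / Y
X / Y / Y
Y / Y / Y
Y - Z / Y / Y
Z - Z / Y / Y
id - Z / Y / Y
id - ( X ) / Y / Y
id - ( Y ) / Y / Y
id - ( Z ) / Y / Y
id - ( id ) / Y / Y
id - ( id ) / Y <> Z / Y
id - ( id ) / Z <> Z / Y
id - ( id ) / id <> Z / Y
id - ( id ) / id <> id / Y
id - ( id ) / id <> id / Z
id - ( id ) / id <> id / id

[X [X [X [Y [Y [Z id]] - [Z ( [X [Y [Z id]]] )]]] / [Y [Y [Z id]] <> [Z id]]] / [Y [Z id]]]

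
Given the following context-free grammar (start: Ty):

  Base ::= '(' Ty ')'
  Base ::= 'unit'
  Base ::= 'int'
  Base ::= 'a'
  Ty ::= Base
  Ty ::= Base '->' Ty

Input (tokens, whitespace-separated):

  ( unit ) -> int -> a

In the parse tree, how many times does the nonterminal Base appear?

[Ty [Base ( [Ty [Base unit]] )] -> [Ty [Base int] -> [Ty [Base a]]]]

4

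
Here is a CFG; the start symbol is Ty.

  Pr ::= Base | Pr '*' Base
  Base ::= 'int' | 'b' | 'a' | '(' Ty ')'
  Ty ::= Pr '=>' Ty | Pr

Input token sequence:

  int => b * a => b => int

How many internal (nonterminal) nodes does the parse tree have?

14

[Ty [Pr [Base int]] => [Ty [Pr [Pr [Base b]] * [Base a]] => [Ty [Pr [Base b]] => [Ty [Pr [Base int]]]]]]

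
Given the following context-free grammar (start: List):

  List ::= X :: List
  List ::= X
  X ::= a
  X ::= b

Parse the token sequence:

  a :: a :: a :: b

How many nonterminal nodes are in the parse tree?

8

[List [X a] :: [List [X a] :: [List [X a] :: [List [X b]]]]]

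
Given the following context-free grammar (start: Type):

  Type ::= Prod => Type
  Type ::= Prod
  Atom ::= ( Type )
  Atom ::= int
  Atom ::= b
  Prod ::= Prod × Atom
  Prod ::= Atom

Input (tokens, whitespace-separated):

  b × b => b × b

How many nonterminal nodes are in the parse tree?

10

[Type [Prod [Prod [Atom b]] × [Atom b]] => [Type [Prod [Prod [Atom b]] × [Atom b]]]]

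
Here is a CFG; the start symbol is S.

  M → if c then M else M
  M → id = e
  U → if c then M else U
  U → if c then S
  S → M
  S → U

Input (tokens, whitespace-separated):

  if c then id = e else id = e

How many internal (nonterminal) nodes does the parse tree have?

4

[S [M if c then [M id = e] else [M id = e]]]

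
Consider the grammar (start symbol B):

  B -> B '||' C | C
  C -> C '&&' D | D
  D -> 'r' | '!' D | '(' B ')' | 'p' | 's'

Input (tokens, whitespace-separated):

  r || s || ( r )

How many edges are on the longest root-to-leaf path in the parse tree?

6

[B [B [B [C [D r]]] || [C [D s]]] || [C [D ( [B [C [D r]]] )]]]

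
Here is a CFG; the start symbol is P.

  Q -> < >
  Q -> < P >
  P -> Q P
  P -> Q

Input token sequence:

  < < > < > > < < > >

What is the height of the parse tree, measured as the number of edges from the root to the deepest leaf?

5

[P [Q < [P [Q < >] [P [Q < >]]] >] [P [Q < [P [Q < >]] >]]]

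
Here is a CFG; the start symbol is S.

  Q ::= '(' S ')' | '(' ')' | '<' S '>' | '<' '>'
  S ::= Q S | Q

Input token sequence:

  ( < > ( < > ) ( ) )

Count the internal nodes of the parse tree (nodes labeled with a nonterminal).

10

[S [Q ( [S [Q < >] [S [Q ( [S [Q < >]] )] [S [Q ( )]]]] )]]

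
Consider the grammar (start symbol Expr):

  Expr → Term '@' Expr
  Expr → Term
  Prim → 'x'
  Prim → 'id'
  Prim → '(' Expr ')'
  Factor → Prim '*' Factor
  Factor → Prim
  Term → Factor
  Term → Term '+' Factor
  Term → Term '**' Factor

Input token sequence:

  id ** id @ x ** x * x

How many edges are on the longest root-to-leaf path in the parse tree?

6

[Expr [Term [Term [Factor [Prim id]]] ** [Factor [Prim id]]] @ [Expr [Term [Term [Factor [Prim x]]] ** [Factor [Prim x] * [Factor [Prim x]]]]]]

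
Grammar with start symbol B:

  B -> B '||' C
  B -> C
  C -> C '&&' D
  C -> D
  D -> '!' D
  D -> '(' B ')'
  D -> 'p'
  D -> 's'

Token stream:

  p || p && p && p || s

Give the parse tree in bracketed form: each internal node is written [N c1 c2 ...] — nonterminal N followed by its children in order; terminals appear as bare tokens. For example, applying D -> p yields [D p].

[B [B [B [C [D p]]] || [C [C [C [D p]] && [D p]] && [D p]]] || [C [D s]]]

B
B || C
B || C || C
C || C || C
D || C || C
p || C || C
p || C && D || C
p || C && D && D || C
p || D && D && D || C
p || p && D && D || C
p || p && p && D || C
p || p && p && p || C
p || p && p && p || D
p || p && p && p || s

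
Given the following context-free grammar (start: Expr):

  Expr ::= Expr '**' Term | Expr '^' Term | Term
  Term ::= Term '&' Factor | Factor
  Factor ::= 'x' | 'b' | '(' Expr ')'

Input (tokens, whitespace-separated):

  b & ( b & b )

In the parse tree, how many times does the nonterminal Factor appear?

4

[Expr [Term [Term [Factor b]] & [Factor ( [Expr [Term [Term [Factor b]] & [Factor b]]] )]]]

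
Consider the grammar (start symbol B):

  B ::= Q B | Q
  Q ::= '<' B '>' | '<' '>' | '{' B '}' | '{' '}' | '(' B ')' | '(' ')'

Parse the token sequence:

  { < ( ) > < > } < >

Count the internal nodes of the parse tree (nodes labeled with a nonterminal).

[B [Q { [B [Q < [B [Q ( )]] >] [B [Q < >]]] }] [B [Q < >]]]

10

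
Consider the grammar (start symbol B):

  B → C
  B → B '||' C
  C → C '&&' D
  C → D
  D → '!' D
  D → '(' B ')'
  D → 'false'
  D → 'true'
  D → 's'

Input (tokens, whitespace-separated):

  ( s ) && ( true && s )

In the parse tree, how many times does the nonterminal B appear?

3

[B [C [C [D ( [B [C [D s]]] )]] && [D ( [B [C [C [D true]] && [D s]]] )]]]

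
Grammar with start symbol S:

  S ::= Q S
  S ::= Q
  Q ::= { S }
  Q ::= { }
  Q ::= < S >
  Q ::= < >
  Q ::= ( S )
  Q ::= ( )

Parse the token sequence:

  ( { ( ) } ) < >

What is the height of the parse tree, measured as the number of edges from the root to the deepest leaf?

[S [Q ( [S [Q { [S [Q ( )]] }]] )] [S [Q < >]]]

6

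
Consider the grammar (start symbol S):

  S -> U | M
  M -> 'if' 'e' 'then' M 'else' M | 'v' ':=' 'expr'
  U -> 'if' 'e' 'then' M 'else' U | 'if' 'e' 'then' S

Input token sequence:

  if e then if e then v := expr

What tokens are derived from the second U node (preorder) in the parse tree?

[S [U if e then [S [U if e then [S [M v := expr]]]]]]

if e then v := expr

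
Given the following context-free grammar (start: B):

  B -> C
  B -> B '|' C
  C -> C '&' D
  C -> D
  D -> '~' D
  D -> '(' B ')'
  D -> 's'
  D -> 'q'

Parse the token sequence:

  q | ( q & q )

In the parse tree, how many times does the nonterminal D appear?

4

[B [B [C [D q]]] | [C [D ( [B [C [C [D q]] & [D q]]] )]]]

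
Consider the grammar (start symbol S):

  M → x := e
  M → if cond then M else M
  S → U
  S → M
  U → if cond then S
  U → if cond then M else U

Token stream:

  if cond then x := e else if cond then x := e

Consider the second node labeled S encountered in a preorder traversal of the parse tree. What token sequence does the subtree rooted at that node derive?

x := e

[S [U if cond then [M x := e] else [U if cond then [S [M x := e]]]]]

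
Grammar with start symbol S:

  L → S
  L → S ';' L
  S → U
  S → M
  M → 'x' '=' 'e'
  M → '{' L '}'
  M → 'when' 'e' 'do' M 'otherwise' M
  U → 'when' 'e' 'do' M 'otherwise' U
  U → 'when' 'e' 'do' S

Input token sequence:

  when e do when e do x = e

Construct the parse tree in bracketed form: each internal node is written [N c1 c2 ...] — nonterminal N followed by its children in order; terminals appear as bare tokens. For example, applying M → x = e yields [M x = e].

S
U
when e do S
when e do U
when e do when e do S
when e do when e do M
when e do when e do x = e

[S [U when e do [S [U when e do [S [M x = e]]]]]]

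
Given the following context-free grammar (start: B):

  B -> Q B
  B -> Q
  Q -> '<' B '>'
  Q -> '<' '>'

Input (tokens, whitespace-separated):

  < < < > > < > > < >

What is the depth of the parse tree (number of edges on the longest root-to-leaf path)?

[B [Q < [B [Q < [B [Q < >]] >] [B [Q < >]]] >] [B [Q < >]]]

6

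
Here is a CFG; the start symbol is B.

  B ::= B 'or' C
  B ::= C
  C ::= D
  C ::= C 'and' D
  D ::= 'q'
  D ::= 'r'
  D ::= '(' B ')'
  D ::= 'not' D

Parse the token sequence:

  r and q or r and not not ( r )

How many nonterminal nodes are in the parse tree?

15

[B [B [C [C [D r]] and [D q]]] or [C [C [D r]] and [D not [D not [D ( [B [C [D r]]] )]]]]]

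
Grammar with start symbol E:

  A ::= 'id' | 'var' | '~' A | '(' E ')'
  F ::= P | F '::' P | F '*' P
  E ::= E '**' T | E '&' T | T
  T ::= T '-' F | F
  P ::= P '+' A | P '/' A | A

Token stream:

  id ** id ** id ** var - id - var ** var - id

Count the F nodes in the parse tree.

8

[E [E [E [E [E [T [F [P [A id]]]]] ** [T [F [P [A id]]]]] ** [T [F [P [A id]]]]] ** [T [T [T [F [P [A var]]]] - [F [P [A id]]]] - [F [P [A var]]]]] ** [T [T [F [P [A var]]]] - [F [P [A id]]]]]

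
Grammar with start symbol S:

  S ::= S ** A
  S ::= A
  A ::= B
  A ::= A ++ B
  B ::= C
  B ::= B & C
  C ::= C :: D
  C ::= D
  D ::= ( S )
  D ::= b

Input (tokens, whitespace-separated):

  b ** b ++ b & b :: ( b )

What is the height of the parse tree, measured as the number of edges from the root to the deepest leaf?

[S [S [A [B [C [D b]]]]] ** [A [A [B [C [D b]]]] ++ [B [B [C [D b]]] & [C [C [D b]] :: [D ( [S [A [B [C [D b]]]]] )]]]]]

10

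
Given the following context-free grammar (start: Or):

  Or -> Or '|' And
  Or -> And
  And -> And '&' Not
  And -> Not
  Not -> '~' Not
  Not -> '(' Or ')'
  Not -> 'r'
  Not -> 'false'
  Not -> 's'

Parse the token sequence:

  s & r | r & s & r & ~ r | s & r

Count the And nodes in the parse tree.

8

[Or [Or [Or [And [And [Not s]] & [Not r]]] | [And [And [And [And [Not r]] & [Not s]] & [Not r]] & [Not ~ [Not r]]]] | [And [And [Not s]] & [Not r]]]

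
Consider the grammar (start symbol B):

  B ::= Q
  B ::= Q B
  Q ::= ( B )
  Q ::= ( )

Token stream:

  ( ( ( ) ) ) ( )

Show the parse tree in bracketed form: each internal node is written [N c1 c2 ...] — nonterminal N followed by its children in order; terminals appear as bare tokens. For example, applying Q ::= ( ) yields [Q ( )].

[B [Q ( [B [Q ( [B [Q ( )]] )]] )] [B [Q ( )]]]

B
Q B
( B ) B
( Q ) B
( ( B ) ) B
( ( Q ) ) B
( ( ( ) ) ) B
( ( ( ) ) ) Q
( ( ( ) ) ) ( )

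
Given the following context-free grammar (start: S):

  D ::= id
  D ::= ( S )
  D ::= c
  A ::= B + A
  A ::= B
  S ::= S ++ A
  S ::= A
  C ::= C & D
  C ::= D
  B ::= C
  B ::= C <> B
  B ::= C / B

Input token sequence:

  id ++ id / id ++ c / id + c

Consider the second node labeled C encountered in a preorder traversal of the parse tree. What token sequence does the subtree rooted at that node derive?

[S [S [S [A [B [C [D id]]]]] ++ [A [B [C [D id]] / [B [C [D id]]]]]] ++ [A [B [C [D c]] / [B [C [D id]]]] + [A [B [C [D c]]]]]]

id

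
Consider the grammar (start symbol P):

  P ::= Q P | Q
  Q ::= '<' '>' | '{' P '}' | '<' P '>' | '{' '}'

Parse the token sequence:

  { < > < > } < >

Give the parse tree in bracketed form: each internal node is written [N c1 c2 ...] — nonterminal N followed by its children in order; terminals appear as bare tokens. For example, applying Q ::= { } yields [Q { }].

[P [Q { [P [Q < >] [P [Q < >]]] }] [P [Q < >]]]

P
Q P
{ P } P
{ Q P } P
{ < > P } P
{ < > Q } P
{ < > < > } P
{ < > < > } Q
{ < > < > } < >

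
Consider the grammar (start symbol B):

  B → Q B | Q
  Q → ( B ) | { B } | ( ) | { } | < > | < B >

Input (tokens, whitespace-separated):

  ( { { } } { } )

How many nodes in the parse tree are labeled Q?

4

[B [Q ( [B [Q { [B [Q { }]] }] [B [Q { }]]] )]]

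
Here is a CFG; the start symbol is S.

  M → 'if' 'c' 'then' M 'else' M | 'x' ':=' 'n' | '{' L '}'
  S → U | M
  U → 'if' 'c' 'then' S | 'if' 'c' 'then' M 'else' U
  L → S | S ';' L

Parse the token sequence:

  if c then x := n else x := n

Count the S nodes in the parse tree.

[S [M if c then [M x := n] else [M x := n]]]

1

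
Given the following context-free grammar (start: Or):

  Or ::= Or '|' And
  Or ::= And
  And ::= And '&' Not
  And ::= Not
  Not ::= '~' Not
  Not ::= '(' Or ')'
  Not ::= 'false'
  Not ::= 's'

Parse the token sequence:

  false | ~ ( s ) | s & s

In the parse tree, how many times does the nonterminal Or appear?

4

[Or [Or [Or [And [Not false]]] | [And [Not ~ [Not ( [Or [And [Not s]]] )]]]] | [And [And [Not s]] & [Not s]]]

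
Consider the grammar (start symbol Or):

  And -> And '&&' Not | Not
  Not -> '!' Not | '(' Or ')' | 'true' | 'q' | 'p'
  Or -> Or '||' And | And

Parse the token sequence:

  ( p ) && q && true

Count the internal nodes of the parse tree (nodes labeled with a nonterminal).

10

[Or [And [And [And [Not ( [Or [And [Not p]]] )]] && [Not q]] && [Not true]]]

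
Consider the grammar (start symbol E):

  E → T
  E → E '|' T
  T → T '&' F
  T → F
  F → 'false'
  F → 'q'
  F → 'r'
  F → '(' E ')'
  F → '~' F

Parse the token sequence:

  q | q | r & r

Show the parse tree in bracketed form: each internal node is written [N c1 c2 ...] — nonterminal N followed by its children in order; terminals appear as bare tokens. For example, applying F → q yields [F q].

[E [E [E [T [F q]]] | [T [F q]]] | [T [T [F r]] & [F r]]]

E
E | T
E | T | T
T | T | T
F | T | T
q | T | T
q | F | T
q | q | T
q | q | T & F
q | q | F & F
q | q | r & F
q | q | r & r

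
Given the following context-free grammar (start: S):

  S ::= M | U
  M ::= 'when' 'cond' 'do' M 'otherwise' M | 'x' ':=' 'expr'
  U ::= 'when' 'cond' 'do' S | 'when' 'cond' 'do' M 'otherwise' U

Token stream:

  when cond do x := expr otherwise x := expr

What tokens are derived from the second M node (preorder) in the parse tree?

x := expr

[S [M when cond do [M x := expr] otherwise [M x := expr]]]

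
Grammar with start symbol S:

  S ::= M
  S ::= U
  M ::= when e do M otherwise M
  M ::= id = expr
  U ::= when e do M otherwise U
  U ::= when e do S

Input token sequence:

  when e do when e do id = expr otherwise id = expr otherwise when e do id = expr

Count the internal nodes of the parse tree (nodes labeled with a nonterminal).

[S [U when e do [M when e do [M id = expr] otherwise [M id = expr]] otherwise [U when e do [S [M id = expr]]]]]

8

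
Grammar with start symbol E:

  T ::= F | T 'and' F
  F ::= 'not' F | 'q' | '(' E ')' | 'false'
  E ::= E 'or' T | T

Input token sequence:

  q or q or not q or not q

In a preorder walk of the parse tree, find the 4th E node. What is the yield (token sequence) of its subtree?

q

[E [E [E [E [T [F q]]] or [T [F q]]] or [T [F not [F q]]]] or [T [F not [F q]]]]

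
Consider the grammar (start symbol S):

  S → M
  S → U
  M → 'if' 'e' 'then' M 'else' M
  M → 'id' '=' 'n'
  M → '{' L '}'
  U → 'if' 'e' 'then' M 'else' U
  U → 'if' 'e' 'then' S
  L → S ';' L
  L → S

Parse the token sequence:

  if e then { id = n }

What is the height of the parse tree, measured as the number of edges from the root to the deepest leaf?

7

[S [U if e then [S [M { [L [S [M id = n]]] }]]]]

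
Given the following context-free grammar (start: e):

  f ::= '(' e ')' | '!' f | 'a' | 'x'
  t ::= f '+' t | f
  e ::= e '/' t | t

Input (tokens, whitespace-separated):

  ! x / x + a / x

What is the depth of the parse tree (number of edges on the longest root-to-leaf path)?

6

[e [e [e [t [f ! [f x]]]] / [t [f x] + [t [f a]]]] / [t [f x]]]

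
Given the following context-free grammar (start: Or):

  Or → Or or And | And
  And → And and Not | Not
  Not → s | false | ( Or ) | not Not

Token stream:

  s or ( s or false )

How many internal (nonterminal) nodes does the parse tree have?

12

[Or [Or [And [Not s]]] or [And [Not ( [Or [Or [And [Not s]]] or [And [Not false]]] )]]]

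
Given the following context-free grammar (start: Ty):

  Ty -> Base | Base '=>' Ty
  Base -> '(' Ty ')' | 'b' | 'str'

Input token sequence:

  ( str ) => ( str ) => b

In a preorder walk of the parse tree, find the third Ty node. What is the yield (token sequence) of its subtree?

( str ) => b

[Ty [Base ( [Ty [Base str]] )] => [Ty [Base ( [Ty [Base str]] )] => [Ty [Base b]]]]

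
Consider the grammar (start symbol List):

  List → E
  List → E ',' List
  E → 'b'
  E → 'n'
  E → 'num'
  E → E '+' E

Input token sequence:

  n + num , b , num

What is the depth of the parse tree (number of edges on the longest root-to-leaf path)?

4

[List [E [E n] + [E num]] , [List [E b] , [List [E num]]]]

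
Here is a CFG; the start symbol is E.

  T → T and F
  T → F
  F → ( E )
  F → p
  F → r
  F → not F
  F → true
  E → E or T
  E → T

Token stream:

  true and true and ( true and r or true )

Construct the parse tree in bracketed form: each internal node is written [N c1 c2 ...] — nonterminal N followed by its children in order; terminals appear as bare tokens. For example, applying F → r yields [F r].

E
T
T and F
T and F and F
F and F and F
true and F and F
true and true and F
true and true and ( E )
true and true and ( E or T )
true and true and ( T or T )
true and true and ( T and F or T )
true and true and ( F and F or T )
true and true and ( true and F or T )
true and true and ( true and r or T )
true and true and ( true and r or F )
true and true and ( true and r or true )

[E [T [T [T [F true]] and [F true]] and [F ( [E [E [T [T [F true]] and [F r]]] or [T [F true]]] )]]]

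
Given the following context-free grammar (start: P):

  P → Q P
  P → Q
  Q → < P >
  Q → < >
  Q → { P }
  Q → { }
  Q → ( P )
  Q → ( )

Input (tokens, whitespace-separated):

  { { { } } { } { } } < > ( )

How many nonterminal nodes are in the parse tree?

[P [Q { [P [Q { [P [Q { }]] }] [P [Q { }] [P [Q { }]]]] }] [P [Q < >] [P [Q ( )]]]]

14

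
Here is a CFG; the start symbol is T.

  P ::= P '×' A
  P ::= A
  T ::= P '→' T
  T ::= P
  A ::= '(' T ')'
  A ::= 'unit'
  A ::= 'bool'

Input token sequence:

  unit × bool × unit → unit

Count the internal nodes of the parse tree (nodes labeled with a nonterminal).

10

[T [P [P [P [A unit]] × [A bool]] × [A unit]] → [T [P [A unit]]]]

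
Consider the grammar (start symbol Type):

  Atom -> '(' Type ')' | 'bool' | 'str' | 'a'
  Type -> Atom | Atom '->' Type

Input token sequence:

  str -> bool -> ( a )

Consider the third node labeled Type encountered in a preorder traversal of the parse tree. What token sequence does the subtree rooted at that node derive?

( a )

[Type [Atom str] -> [Type [Atom bool] -> [Type [Atom ( [Type [Atom a]] )]]]]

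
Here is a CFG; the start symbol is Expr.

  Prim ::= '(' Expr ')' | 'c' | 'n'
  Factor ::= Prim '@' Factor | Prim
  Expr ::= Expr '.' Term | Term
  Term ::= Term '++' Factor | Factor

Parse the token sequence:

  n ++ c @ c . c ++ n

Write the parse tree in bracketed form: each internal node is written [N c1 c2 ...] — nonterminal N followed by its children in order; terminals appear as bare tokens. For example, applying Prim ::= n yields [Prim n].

Expr
Expr . Term
Term . Term
Term ++ Factor . Term
Factor ++ Factor . Term
Prim ++ Factor . Term
n ++ Factor . Term
n ++ Prim @ Factor . Term
n ++ c @ Factor . Term
n ++ c @ Prim . Term
n ++ c @ c . Term
n ++ c @ c . Term ++ Factor
n ++ c @ c . Factor ++ Factor
n ++ c @ c . Prim ++ Factor
n ++ c @ c . c ++ Factor
n ++ c @ c . c ++ Prim
n ++ c @ c . c ++ n

[Expr [Expr [Term [Term [Factor [Prim n]]] ++ [Factor [Prim c] @ [Factor [Prim c]]]]] . [Term [Term [Factor [Prim c]]] ++ [Factor [Prim n]]]]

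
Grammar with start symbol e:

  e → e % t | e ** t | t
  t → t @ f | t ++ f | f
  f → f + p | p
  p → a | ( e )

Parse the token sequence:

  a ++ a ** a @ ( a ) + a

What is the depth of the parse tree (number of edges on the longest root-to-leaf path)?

[e [e [t [t [f [p a]]] ++ [f [p a]]]] ** [t [t [f [p a]]] @ [f [f [p ( [e [t [f [p a]]]] )]] + [p a]]]]

9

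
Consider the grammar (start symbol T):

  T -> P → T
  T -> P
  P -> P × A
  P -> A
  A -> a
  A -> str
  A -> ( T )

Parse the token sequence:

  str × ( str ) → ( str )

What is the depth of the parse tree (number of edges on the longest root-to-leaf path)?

[T [P [P [A str]] × [A ( [T [P [A str]]] )]] → [T [P [A ( [T [P [A str]]] )]]]]

7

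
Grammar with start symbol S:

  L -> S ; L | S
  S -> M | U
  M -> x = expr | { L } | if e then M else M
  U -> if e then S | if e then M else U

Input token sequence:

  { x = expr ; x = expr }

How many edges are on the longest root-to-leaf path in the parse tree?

6

[S [M { [L [S [M x = expr]] ; [L [S [M x = expr]]]] }]]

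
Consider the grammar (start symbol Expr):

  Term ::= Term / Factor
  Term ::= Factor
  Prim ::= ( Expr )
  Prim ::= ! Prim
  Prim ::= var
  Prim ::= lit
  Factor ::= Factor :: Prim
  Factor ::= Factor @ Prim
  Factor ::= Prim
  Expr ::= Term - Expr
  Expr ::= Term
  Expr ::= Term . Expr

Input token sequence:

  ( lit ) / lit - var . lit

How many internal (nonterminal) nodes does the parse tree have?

19

[Expr [Term [Term [Factor [Prim ( [Expr [Term [Factor [Prim lit]]]] )]]] / [Factor [Prim lit]]] - [Expr [Term [Factor [Prim var]]] . [Expr [Term [Factor [Prim lit]]]]]]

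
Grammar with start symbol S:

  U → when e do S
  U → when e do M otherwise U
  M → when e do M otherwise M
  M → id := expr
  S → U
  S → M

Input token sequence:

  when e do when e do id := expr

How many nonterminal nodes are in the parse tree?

[S [U when e do [S [U when e do [S [M id := expr]]]]]]

6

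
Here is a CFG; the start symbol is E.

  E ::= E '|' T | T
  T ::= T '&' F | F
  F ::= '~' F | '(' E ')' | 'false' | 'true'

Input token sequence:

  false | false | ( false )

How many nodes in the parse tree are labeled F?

4

[E [E [E [T [F false]]] | [T [F false]]] | [T [F ( [E [T [F false]]] )]]]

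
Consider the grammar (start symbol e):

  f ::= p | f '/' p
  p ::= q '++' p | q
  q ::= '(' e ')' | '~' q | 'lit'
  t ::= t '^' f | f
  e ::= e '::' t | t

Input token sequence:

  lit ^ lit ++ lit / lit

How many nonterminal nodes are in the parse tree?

14

[e [t [t [f [p [q lit]]]] ^ [f [f [p [q lit] ++ [p [q lit]]]] / [p [q lit]]]]]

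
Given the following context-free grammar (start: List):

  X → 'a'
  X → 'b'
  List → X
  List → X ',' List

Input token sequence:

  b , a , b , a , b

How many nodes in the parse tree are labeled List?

[List [X b] , [List [X a] , [List [X b] , [List [X a] , [List [X b]]]]]]

5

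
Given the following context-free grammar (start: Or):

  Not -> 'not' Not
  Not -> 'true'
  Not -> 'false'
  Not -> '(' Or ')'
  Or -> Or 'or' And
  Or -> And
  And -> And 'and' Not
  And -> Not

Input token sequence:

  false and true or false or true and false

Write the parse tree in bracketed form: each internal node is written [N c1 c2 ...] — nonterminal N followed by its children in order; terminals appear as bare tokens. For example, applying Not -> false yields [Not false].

[Or [Or [Or [And [And [Not false]] and [Not true]]] or [And [Not false]]] or [And [And [Not true]] and [Not false]]]

Or
Or or And
Or or And or And
And or And or And
And and Not or And or And
Not and Not or And or And
false and Not or And or And
false and true or And or And
false and true or Not or And
false and true or false or And
false and true or false or And and Not
false and true or false or Not and Not
false and true or false or true and Not
false and true or false or true and false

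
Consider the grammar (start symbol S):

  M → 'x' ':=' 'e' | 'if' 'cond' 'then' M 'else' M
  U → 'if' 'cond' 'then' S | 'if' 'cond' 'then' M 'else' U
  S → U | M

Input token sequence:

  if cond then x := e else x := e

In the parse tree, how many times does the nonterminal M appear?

[S [M if cond then [M x := e] else [M x := e]]]

3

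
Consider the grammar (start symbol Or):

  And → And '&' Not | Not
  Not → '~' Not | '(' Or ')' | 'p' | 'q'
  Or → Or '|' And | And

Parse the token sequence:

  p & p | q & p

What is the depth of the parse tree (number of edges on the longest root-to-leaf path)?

[Or [Or [And [And [Not p]] & [Not p]]] | [And [And [Not q]] & [Not p]]]

5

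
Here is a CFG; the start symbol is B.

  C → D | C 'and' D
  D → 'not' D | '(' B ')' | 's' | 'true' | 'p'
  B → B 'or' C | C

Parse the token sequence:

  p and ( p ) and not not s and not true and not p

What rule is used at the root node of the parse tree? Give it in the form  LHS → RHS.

B → C

[B [C [C [C [C [C [D p]] and [D ( [B [C [D p]]] )]] and [D not [D not [D s]]]] and [D not [D true]]] and [D not [D p]]]]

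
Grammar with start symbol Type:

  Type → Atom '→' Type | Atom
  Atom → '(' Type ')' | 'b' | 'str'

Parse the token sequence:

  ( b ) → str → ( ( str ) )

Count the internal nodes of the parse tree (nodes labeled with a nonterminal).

[Type [Atom ( [Type [Atom b]] )] → [Type [Atom str] → [Type [Atom ( [Type [Atom ( [Type [Atom str]] )]] )]]]]

12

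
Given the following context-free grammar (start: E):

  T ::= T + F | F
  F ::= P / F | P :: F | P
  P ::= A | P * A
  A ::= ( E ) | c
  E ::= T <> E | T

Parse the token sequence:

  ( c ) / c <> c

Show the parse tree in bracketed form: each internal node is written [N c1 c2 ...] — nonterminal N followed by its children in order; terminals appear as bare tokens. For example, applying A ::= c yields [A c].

[E [T [F [P [A ( [E [T [F [P [A c]]]]] )]] / [F [P [A c]]]]] <> [E [T [F [P [A c]]]]]]

E
T <> E
F <> E
P / F <> E
A / F <> E
( E ) / F <> E
( T ) / F <> E
( F ) / F <> E
( P ) / F <> E
( A ) / F <> E
( c ) / F <> E
( c ) / P <> E
( c ) / A <> E
( c ) / c <> E
( c ) / c <> T
( c ) / c <> F
( c ) / c <> P
( c ) / c <> A
( c ) / c <> c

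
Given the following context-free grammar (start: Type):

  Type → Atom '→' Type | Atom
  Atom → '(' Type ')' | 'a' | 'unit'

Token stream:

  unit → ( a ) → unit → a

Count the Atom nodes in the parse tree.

[Type [Atom unit] → [Type [Atom ( [Type [Atom a]] )] → [Type [Atom unit] → [Type [Atom a]]]]]

5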